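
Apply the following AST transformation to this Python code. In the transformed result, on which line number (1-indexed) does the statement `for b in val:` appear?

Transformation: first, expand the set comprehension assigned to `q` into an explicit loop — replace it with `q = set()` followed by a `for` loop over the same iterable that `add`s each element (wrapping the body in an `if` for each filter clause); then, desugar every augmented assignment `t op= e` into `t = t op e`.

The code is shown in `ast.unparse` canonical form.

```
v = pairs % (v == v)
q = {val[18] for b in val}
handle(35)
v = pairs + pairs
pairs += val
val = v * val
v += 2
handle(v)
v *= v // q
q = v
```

Transformed code:
v = pairs % (v == v)
q = set()
for b in val:
    q.add(val[18])
handle(35)
v = pairs + pairs
pairs = pairs + val
val = v * val
v = v + 2
handle(v)
v = v * (v // q)
q = v

3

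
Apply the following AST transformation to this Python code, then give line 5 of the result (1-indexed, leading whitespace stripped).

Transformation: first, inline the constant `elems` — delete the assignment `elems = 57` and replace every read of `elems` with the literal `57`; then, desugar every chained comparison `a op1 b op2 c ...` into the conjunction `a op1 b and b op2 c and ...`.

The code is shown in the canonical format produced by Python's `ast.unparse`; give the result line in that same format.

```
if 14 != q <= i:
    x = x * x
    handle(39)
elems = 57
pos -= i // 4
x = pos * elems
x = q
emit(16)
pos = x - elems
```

Transformed code:
if 14 != q and q <= i:
    x = x * x
    handle(39)
pos -= i // 4
x = pos * 57
x = q
emit(16)
pos = x - 57

x = pos * 57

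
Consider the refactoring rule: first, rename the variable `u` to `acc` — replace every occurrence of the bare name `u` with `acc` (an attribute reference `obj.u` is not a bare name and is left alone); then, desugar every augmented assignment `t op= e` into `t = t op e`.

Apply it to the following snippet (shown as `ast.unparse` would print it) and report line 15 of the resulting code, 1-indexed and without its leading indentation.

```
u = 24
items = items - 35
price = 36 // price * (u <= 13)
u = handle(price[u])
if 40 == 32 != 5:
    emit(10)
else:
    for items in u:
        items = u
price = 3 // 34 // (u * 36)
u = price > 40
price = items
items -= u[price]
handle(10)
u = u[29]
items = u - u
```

Transformed code:
acc = 24
items = items - 35
price = 36 // price * (acc <= 13)
acc = handle(price[acc])
if 40 == 32 != 5:
    emit(10)
else:
    for items in acc:
        items = acc
price = 3 // 34 // (acc * 36)
acc = price > 40
price = items
items = items - acc[price]
handle(10)
acc = acc[29]
items = acc - acc

acc = acc[29]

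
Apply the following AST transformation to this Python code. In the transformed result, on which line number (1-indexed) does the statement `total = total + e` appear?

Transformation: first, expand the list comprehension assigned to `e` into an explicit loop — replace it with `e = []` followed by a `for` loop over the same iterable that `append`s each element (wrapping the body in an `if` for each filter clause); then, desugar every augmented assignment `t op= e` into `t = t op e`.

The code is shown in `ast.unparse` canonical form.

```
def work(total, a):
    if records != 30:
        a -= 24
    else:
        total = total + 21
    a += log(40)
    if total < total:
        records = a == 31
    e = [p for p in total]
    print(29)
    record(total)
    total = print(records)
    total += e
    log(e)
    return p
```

15

Transformed code:
def work(total, a):
    if records != 30:
        a = a - 24
    else:
        total = total + 21
    a = a + log(40)
    if total < total:
        records = a == 31
    e = []
    for p in total:
        e.append(p)
    print(29)
    record(total)
    total = print(records)
    total = total + e
    log(e)
    return p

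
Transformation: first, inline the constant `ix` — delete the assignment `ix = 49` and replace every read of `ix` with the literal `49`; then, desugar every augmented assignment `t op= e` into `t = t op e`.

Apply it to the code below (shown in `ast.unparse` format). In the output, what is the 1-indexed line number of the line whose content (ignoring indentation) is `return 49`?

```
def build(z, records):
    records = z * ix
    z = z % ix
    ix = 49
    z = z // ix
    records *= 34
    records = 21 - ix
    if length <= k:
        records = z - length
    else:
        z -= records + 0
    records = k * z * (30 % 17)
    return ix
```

12

Transformed code:
def build(z, records):
    records = z * 49
    z = z % 49
    z = z // 49
    records = records * 34
    records = 21 - 49
    if length <= k:
        records = z - length
    else:
        z = z - (records + 0)
    records = k * z * (30 % 17)
    return 49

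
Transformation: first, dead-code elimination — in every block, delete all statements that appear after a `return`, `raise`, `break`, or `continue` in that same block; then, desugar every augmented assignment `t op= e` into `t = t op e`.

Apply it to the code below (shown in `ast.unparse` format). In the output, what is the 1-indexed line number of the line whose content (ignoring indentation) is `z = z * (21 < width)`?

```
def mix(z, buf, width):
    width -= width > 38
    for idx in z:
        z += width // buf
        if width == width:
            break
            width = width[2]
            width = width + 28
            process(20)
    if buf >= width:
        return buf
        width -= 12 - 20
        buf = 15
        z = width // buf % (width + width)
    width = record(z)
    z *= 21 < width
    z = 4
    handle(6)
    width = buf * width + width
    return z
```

10

Transformed code:
def mix(z, buf, width):
    width = width - (width > 38)
    for idx in z:
        z = z + width // buf
        if width == width:
            break
    if buf >= width:
        return buf
    width = record(z)
    z = z * (21 < width)
    z = 4
    handle(6)
    width = buf * width + width
    return z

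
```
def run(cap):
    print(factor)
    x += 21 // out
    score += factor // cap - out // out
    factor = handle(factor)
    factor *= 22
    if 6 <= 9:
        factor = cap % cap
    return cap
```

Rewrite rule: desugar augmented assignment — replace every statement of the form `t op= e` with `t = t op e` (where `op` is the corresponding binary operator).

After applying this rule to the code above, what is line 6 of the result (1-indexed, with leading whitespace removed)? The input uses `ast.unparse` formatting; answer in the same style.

factor = factor * 22

Transformed code:
def run(cap):
    print(factor)
    x = x + 21 // out
    score = score + (factor // cap - out // out)
    factor = handle(factor)
    factor = factor * 22
    if 6 <= 9:
        factor = cap % cap
    return cap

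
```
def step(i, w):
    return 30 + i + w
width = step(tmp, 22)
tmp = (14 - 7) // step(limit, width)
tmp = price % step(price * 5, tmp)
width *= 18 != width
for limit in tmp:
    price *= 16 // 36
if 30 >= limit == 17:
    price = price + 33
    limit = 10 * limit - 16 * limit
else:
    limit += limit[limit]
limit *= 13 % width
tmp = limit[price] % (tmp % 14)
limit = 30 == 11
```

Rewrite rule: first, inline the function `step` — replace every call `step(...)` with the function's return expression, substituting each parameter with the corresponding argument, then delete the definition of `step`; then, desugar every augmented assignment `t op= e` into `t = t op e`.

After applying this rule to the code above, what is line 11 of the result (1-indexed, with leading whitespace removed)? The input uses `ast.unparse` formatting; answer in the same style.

limit = limit + limit[limit]

Transformed code:
width = 30 + tmp + 22
tmp = (14 - 7) // (30 + limit + width)
tmp = price % (30 + price * 5 + tmp)
width = width * (18 != width)
for limit in tmp:
    price = price * (16 // 36)
if 30 >= limit == 17:
    price = price + 33
    limit = 10 * limit - 16 * limit
else:
    limit = limit + limit[limit]
limit = limit * (13 % width)
tmp = limit[price] % (tmp % 14)
limit = 30 == 11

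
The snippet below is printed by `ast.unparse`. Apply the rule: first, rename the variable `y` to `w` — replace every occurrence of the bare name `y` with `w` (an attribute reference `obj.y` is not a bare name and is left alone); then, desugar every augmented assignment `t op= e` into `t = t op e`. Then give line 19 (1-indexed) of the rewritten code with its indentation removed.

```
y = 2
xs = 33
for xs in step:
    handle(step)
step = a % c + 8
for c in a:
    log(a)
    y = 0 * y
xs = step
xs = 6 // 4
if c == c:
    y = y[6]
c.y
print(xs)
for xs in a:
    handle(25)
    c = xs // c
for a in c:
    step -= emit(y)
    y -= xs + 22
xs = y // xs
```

Transformed code:
w = 2
xs = 33
for xs in step:
    handle(step)
step = a % c + 8
for c in a:
    log(a)
    w = 0 * w
xs = step
xs = 6 // 4
if c == c:
    w = w[6]
c.y
print(xs)
for xs in a:
    handle(25)
    c = xs // c
for a in c:
    step = step - emit(w)
    w = w - (xs + 22)
xs = w // xs

step = step - emit(w)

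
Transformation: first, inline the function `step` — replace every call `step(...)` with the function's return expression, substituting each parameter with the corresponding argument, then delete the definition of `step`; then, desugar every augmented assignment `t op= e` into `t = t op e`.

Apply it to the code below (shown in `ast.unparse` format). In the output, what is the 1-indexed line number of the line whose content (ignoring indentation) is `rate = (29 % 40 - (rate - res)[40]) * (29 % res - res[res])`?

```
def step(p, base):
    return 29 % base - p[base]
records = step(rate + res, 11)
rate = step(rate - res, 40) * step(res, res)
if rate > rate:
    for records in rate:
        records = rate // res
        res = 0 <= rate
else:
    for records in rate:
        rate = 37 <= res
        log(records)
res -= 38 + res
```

Transformed code:
records = 29 % 11 - (rate + res)[11]
rate = (29 % 40 - (rate - res)[40]) * (29 % res - res[res])
if rate > rate:
    for records in rate:
        records = rate // res
        res = 0 <= rate
else:
    for records in rate:
        rate = 37 <= res
        log(records)
res = res - (38 + res)

2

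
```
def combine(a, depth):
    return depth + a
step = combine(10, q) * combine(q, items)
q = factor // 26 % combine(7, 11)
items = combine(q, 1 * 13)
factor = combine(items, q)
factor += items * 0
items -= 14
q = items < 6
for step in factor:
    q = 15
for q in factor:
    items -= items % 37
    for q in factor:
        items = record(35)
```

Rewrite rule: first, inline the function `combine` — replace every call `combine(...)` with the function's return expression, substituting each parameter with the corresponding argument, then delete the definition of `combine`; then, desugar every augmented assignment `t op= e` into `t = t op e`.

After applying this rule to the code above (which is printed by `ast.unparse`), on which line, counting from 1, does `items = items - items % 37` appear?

Transformed code:
step = (q + 10) * (items + q)
q = factor // 26 % (11 + 7)
items = 1 * 13 + q
factor = q + items
factor = factor + items * 0
items = items - 14
q = items < 6
for step in factor:
    q = 15
for q in factor:
    items = items - items % 37
    for q in factor:
        items = record(35)

11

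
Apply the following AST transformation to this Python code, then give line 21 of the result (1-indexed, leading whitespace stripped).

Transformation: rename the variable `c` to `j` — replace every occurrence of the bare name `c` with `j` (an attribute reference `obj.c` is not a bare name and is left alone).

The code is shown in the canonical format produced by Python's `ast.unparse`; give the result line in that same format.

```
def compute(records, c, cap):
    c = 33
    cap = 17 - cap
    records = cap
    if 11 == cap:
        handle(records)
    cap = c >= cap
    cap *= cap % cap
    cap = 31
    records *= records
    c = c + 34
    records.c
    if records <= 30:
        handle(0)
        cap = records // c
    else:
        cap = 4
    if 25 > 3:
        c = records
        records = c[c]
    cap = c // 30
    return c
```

cap = j // 30

Transformed code:
def compute(records, j, cap):
    j = 33
    cap = 17 - cap
    records = cap
    if 11 == cap:
        handle(records)
    cap = j >= cap
    cap *= cap % cap
    cap = 31
    records *= records
    j = j + 34
    records.c
    if records <= 30:
        handle(0)
        cap = records // j
    else:
        cap = 4
    if 25 > 3:
        j = records
        records = j[j]
    cap = j // 30
    return j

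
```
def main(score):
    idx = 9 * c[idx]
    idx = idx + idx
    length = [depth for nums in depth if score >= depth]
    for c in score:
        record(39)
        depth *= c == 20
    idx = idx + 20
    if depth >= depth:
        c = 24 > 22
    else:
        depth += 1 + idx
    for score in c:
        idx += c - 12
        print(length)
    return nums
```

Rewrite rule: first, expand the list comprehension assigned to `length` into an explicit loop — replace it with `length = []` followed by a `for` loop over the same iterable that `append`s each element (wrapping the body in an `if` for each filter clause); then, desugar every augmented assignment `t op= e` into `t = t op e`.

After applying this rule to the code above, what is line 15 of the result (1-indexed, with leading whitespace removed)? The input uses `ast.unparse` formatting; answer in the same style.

depth = depth + (1 + idx)

Transformed code:
def main(score):
    idx = 9 * c[idx]
    idx = idx + idx
    length = []
    for nums in depth:
        if score >= depth:
            length.append(depth)
    for c in score:
        record(39)
        depth = depth * (c == 20)
    idx = idx + 20
    if depth >= depth:
        c = 24 > 22
    else:
        depth = depth + (1 + idx)
    for score in c:
        idx = idx + (c - 12)
        print(length)
    return nums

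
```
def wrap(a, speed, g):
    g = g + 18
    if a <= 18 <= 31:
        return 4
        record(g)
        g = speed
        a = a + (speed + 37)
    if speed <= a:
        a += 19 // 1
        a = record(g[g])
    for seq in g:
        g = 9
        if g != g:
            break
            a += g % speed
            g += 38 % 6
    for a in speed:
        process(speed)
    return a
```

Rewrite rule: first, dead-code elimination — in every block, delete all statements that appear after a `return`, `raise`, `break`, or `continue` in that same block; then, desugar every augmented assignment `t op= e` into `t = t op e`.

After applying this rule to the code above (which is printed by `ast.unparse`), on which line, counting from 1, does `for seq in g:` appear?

8

Transformed code:
def wrap(a, speed, g):
    g = g + 18
    if a <= 18 <= 31:
        return 4
    if speed <= a:
        a = a + 19 // 1
        a = record(g[g])
    for seq in g:
        g = 9
        if g != g:
            break
    for a in speed:
        process(speed)
    return a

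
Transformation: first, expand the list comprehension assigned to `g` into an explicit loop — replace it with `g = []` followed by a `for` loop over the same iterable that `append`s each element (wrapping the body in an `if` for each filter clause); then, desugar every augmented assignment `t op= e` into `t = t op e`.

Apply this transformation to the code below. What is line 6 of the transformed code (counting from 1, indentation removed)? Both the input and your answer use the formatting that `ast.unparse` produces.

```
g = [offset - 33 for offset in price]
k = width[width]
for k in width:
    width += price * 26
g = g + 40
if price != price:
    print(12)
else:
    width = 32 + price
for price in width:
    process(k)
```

width = width + price * 26

Transformed code:
g = []
for offset in price:
    g.append(offset - 33)
k = width[width]
for k in width:
    width = width + price * 26
g = g + 40
if price != price:
    print(12)
else:
    width = 32 + price
for price in width:
    process(k)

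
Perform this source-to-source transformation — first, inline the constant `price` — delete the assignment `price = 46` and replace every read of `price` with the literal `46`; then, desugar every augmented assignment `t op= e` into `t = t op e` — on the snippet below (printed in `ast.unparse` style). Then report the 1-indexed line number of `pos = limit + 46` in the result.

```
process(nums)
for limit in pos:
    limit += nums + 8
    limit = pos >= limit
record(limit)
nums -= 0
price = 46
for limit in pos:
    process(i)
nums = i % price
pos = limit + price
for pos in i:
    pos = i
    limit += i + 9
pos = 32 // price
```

Transformed code:
process(nums)
for limit in pos:
    limit = limit + (nums + 8)
    limit = pos >= limit
record(limit)
nums = nums - 0
for limit in pos:
    process(i)
nums = i % 46
pos = limit + 46
for pos in i:
    pos = i
    limit = limit + (i + 9)
pos = 32 // 46

10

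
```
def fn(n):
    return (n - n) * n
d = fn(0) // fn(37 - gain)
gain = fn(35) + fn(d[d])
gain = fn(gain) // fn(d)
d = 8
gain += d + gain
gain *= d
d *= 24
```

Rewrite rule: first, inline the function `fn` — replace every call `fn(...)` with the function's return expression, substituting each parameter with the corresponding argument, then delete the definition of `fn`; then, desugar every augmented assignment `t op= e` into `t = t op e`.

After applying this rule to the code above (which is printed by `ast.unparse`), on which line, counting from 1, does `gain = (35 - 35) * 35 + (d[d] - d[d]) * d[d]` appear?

2

Transformed code:
d = (0 - 0) * 0 // ((37 - gain - (37 - gain)) * (37 - gain))
gain = (35 - 35) * 35 + (d[d] - d[d]) * d[d]
gain = (gain - gain) * gain // ((d - d) * d)
d = 8
gain = gain + (d + gain)
gain = gain * d
d = d * 24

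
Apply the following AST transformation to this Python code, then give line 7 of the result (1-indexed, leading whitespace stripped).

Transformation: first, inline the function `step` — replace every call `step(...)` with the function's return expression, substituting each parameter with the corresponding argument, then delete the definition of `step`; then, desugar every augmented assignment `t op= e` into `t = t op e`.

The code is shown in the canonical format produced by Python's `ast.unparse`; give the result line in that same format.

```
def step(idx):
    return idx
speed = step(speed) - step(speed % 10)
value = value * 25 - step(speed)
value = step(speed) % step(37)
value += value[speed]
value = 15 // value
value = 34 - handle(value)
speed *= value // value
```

speed = speed * (value // value)

Transformed code:
speed = speed - speed % 10
value = value * 25 - speed
value = speed % 37
value = value + value[speed]
value = 15 // value
value = 34 - handle(value)
speed = speed * (value // value)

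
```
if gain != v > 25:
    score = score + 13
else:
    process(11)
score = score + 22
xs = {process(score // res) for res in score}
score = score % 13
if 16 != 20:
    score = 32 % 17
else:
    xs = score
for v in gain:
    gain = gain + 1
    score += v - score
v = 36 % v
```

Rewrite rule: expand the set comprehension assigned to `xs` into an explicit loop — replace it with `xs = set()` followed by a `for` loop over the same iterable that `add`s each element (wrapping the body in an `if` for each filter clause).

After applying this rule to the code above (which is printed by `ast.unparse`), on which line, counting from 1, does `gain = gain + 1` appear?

Transformed code:
if gain != v > 25:
    score = score + 13
else:
    process(11)
score = score + 22
xs = set()
for res in score:
    xs.add(process(score // res))
score = score % 13
if 16 != 20:
    score = 32 % 17
else:
    xs = score
for v in gain:
    gain = gain + 1
    score += v - score
v = 36 % v

15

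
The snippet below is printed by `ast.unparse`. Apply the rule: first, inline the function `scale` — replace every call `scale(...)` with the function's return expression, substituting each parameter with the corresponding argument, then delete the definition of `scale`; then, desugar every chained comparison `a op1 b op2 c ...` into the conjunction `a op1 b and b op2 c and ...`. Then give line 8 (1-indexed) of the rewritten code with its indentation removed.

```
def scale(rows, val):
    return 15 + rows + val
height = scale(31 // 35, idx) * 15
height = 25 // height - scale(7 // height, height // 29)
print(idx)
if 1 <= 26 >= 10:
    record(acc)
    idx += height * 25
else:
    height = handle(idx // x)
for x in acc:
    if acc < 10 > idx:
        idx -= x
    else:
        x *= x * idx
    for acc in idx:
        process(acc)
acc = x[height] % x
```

Transformed code:
height = (15 + 31 // 35 + idx) * 15
height = 25 // height - (15 + 7 // height + height // 29)
print(idx)
if 1 <= 26 and 26 >= 10:
    record(acc)
    idx += height * 25
else:
    height = handle(idx // x)
for x in acc:
    if acc < 10 and 10 > idx:
        idx -= x
    else:
        x *= x * idx
    for acc in idx:
        process(acc)
acc = x[height] % x

height = handle(idx // x)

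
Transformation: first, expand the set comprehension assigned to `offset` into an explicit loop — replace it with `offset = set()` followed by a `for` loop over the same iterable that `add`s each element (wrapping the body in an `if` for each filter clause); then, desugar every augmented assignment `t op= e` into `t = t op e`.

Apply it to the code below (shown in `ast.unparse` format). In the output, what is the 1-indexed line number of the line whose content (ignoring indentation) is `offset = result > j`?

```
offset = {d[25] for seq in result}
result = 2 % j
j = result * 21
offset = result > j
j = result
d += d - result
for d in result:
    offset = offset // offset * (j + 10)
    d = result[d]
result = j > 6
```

6

Transformed code:
offset = set()
for seq in result:
    offset.add(d[25])
result = 2 % j
j = result * 21
offset = result > j
j = result
d = d + (d - result)
for d in result:
    offset = offset // offset * (j + 10)
    d = result[d]
result = j > 6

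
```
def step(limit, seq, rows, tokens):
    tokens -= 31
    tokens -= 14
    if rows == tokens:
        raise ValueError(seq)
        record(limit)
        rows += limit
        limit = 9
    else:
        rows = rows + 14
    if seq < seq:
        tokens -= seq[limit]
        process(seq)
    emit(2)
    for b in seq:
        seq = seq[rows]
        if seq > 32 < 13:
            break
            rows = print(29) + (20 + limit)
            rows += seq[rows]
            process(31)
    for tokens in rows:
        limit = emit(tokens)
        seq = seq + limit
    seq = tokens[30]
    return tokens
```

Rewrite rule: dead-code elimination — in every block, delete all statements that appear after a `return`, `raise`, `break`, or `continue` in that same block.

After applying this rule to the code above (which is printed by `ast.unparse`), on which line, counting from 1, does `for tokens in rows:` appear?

16

Transformed code:
def step(limit, seq, rows, tokens):
    tokens -= 31
    tokens -= 14
    if rows == tokens:
        raise ValueError(seq)
    else:
        rows = rows + 14
    if seq < seq:
        tokens -= seq[limit]
        process(seq)
    emit(2)
    for b in seq:
        seq = seq[rows]
        if seq > 32 < 13:
            break
    for tokens in rows:
        limit = emit(tokens)
        seq = seq + limit
    seq = tokens[30]
    return tokens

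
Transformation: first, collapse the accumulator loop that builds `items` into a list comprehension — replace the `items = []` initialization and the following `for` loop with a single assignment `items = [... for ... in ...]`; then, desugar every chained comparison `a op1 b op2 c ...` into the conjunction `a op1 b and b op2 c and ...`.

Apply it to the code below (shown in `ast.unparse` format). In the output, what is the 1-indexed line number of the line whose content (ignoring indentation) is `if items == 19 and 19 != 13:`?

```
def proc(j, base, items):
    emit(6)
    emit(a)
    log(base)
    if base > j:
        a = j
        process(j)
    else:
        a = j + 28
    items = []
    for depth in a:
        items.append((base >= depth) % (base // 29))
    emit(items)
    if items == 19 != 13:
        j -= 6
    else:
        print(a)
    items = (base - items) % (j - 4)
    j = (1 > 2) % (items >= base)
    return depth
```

12

Transformed code:
def proc(j, base, items):
    emit(6)
    emit(a)
    log(base)
    if base > j:
        a = j
        process(j)
    else:
        a = j + 28
    items = [(base >= depth) % (base // 29) for depth in a]
    emit(items)
    if items == 19 and 19 != 13:
        j -= 6
    else:
        print(a)
    items = (base - items) % (j - 4)
    j = (1 > 2) % (items >= base)
    return depth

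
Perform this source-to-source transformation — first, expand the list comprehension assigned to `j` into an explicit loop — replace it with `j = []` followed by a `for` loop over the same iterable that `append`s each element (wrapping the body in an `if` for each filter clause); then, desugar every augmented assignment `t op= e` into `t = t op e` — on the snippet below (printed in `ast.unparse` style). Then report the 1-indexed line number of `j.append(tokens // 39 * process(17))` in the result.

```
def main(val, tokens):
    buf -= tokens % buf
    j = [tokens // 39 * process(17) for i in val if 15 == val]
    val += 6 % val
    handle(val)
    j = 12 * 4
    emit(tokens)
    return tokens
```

6

Transformed code:
def main(val, tokens):
    buf = buf - tokens % buf
    j = []
    for i in val:
        if 15 == val:
            j.append(tokens // 39 * process(17))
    val = val + 6 % val
    handle(val)
    j = 12 * 4
    emit(tokens)
    return tokens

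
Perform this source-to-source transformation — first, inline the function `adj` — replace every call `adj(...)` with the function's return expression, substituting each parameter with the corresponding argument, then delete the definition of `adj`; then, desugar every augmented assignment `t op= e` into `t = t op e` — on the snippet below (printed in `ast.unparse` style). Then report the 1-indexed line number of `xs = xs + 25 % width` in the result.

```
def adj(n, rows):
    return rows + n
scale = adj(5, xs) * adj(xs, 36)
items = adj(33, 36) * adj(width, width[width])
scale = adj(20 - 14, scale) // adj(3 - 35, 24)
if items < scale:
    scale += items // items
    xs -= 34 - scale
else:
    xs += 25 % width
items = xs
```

Transformed code:
scale = (xs + 5) * (36 + xs)
items = (36 + 33) * (width[width] + width)
scale = (scale + (20 - 14)) // (24 + (3 - 35))
if items < scale:
    scale = scale + items // items
    xs = xs - (34 - scale)
else:
    xs = xs + 25 % width
items = xs

8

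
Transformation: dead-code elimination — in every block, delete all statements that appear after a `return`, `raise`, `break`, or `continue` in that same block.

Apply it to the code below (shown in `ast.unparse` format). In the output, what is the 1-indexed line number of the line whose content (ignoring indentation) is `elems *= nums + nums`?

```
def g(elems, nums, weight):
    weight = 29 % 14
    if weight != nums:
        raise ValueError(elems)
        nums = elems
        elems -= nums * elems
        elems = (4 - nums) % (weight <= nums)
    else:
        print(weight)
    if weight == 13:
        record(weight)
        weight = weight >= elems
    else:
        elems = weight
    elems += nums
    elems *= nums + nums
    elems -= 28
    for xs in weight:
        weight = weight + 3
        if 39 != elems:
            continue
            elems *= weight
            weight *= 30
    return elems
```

Transformed code:
def g(elems, nums, weight):
    weight = 29 % 14
    if weight != nums:
        raise ValueError(elems)
    else:
        print(weight)
    if weight == 13:
        record(weight)
        weight = weight >= elems
    else:
        elems = weight
    elems += nums
    elems *= nums + nums
    elems -= 28
    for xs in weight:
        weight = weight + 3
        if 39 != elems:
            continue
    return elems

13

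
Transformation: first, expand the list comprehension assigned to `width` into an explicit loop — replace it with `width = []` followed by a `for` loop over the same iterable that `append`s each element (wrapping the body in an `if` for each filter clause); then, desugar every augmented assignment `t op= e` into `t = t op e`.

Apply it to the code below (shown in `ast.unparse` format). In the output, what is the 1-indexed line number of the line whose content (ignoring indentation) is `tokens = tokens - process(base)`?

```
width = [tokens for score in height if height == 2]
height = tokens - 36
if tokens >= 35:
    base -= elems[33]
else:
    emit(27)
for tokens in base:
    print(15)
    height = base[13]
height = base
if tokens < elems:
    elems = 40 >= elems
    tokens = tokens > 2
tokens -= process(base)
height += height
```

Transformed code:
width = []
for score in height:
    if height == 2:
        width.append(tokens)
height = tokens - 36
if tokens >= 35:
    base = base - elems[33]
else:
    emit(27)
for tokens in base:
    print(15)
    height = base[13]
height = base
if tokens < elems:
    elems = 40 >= elems
    tokens = tokens > 2
tokens = tokens - process(base)
height = height + height

17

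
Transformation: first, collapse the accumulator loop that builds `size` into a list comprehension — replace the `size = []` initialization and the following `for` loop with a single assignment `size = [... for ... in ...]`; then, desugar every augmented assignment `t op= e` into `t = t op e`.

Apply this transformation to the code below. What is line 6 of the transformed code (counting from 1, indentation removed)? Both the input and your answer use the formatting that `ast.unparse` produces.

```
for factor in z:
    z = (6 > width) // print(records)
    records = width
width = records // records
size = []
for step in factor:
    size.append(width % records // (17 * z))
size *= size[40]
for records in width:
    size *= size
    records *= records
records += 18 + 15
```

Transformed code:
for factor in z:
    z = (6 > width) // print(records)
    records = width
width = records // records
size = [width % records // (17 * z) for step in factor]
size = size * size[40]
for records in width:
    size = size * size
    records = records * records
records = records + (18 + 15)

size = size * size[40]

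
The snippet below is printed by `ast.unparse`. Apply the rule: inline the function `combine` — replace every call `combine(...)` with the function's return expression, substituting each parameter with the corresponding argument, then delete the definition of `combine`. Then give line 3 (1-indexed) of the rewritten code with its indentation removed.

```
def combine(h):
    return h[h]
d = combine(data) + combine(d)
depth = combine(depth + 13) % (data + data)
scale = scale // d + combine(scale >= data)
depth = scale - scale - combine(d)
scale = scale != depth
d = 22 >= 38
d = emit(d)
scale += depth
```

Transformed code:
d = data[data] + d[d]
depth = (depth + 13)[depth + 13] % (data + data)
scale = scale // d + (scale >= data)[scale >= data]
depth = scale - scale - d[d]
scale = scale != depth
d = 22 >= 38
d = emit(d)
scale += depth

scale = scale // d + (scale >= data)[scale >= data]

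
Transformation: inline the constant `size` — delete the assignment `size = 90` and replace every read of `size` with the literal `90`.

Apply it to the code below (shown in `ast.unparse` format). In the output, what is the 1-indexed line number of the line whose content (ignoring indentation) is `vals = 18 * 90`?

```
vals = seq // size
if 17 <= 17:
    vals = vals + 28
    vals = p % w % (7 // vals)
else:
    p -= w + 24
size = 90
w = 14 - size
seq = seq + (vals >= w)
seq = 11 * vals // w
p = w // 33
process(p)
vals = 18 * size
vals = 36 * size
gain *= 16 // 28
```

12

Transformed code:
vals = seq // 90
if 17 <= 17:
    vals = vals + 28
    vals = p % w % (7 // vals)
else:
    p -= w + 24
w = 14 - 90
seq = seq + (vals >= w)
seq = 11 * vals // w
p = w // 33
process(p)
vals = 18 * 90
vals = 36 * 90
gain *= 16 // 28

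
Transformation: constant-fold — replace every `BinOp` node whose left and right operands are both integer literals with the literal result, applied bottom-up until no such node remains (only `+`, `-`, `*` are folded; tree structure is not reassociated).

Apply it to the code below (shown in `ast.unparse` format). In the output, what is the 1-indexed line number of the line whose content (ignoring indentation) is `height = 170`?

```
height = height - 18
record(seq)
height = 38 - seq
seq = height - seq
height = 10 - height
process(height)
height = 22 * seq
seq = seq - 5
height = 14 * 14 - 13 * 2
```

Transformed code:
height = height - 18
record(seq)
height = 38 - seq
seq = height - seq
height = 10 - height
process(height)
height = 22 * seq
seq = seq - 5
height = 170

9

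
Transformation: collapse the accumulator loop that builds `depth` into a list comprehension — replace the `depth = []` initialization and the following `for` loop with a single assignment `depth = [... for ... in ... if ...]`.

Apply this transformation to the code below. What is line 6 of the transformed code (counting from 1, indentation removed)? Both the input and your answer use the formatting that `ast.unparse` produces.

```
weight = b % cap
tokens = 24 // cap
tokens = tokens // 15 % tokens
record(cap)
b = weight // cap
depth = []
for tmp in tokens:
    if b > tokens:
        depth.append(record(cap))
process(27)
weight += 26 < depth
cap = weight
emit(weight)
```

Transformed code:
weight = b % cap
tokens = 24 // cap
tokens = tokens // 15 % tokens
record(cap)
b = weight // cap
depth = [record(cap) for tmp in tokens if b > tokens]
process(27)
weight += 26 < depth
cap = weight
emit(weight)

depth = [record(cap) for tmp in tokens if b > tokens]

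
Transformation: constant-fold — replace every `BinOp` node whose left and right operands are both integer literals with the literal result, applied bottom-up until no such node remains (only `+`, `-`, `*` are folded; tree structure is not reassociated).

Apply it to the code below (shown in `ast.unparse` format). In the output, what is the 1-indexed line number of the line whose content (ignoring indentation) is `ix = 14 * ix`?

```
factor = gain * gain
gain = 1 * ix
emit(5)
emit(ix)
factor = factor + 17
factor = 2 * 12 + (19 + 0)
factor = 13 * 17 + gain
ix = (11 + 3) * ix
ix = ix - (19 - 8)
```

8

Transformed code:
factor = gain * gain
gain = 1 * ix
emit(5)
emit(ix)
factor = factor + 17
factor = 43
factor = 221 + gain
ix = 14 * ix
ix = ix - 11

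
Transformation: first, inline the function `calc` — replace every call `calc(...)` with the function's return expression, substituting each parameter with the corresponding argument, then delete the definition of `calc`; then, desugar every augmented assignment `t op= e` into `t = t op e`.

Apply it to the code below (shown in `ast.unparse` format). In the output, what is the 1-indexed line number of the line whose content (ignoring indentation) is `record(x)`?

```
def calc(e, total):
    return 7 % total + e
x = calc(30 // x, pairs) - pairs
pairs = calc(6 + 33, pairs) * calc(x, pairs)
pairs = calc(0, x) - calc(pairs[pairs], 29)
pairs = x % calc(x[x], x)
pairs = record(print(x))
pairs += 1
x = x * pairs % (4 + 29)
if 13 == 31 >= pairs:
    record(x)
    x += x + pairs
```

Transformed code:
x = 7 % pairs + 30 // x - pairs
pairs = (7 % pairs + (6 + 33)) * (7 % pairs + x)
pairs = 7 % x + 0 - (7 % 29 + pairs[pairs])
pairs = x % (7 % x + x[x])
pairs = record(print(x))
pairs = pairs + 1
x = x * pairs % (4 + 29)
if 13 == 31 >= pairs:
    record(x)
    x = x + (x + pairs)

9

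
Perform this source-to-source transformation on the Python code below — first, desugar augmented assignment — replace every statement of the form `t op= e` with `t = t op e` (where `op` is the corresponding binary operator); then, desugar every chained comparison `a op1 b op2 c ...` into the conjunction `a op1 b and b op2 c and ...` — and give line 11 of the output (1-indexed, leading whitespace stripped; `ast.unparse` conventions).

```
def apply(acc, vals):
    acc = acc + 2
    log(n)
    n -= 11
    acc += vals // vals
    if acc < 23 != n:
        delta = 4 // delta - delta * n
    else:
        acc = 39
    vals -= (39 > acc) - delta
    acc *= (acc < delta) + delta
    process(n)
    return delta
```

Transformed code:
def apply(acc, vals):
    acc = acc + 2
    log(n)
    n = n - 11
    acc = acc + vals // vals
    if acc < 23 and 23 != n:
        delta = 4 // delta - delta * n
    else:
        acc = 39
    vals = vals - ((39 > acc) - delta)
    acc = acc * ((acc < delta) + delta)
    process(n)
    return delta

acc = acc * ((acc < delta) + delta)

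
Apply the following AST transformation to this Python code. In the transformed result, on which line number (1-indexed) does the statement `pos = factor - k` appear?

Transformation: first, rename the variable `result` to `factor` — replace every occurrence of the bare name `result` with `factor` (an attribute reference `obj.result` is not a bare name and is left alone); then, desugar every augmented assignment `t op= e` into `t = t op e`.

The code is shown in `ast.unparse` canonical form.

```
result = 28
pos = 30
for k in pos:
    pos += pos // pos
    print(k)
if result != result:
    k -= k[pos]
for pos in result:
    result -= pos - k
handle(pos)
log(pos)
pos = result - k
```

12

Transformed code:
factor = 28
pos = 30
for k in pos:
    pos = pos + pos // pos
    print(k)
if factor != factor:
    k = k - k[pos]
for pos in factor:
    factor = factor - (pos - k)
handle(pos)
log(pos)
pos = factor - k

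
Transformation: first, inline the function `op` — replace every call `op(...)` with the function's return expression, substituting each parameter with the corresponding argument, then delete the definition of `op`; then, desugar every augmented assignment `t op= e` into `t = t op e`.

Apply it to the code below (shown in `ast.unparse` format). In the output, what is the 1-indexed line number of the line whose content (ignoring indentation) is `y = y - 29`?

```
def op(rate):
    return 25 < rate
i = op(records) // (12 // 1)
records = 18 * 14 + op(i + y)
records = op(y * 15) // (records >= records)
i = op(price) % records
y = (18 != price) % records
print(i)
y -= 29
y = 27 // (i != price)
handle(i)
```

Transformed code:
i = (25 < records) // (12 // 1)
records = 18 * 14 + (25 < i + y)
records = (25 < y * 15) // (records >= records)
i = (25 < price) % records
y = (18 != price) % records
print(i)
y = y - 29
y = 27 // (i != price)
handle(i)

7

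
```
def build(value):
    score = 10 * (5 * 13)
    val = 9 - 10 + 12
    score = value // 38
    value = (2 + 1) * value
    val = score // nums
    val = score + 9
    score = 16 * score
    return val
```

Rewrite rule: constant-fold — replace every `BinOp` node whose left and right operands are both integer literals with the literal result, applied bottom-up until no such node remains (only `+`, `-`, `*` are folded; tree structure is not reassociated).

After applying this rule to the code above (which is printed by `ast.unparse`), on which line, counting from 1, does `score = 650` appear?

Transformed code:
def build(value):
    score = 650
    val = 11
    score = value // 38
    value = 3 * value
    val = score // nums
    val = score + 9
    score = 16 * score
    return val

2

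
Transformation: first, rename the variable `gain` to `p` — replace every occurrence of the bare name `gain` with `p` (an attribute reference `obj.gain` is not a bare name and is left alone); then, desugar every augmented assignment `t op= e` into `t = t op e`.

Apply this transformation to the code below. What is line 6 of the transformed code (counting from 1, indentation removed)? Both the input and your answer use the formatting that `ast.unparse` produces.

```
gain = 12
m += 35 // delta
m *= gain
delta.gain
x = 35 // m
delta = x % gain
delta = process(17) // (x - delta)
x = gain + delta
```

Transformed code:
p = 12
m = m + 35 // delta
m = m * p
delta.gain
x = 35 // m
delta = x % p
delta = process(17) // (x - delta)
x = p + delta

delta = x % p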